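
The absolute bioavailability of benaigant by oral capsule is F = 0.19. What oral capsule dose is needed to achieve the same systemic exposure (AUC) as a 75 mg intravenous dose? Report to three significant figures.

For equal systemic exposure: F × D_ev = D_iv
D_ev = D_iv / F = 75 / 0.19 = 394.737 mg

D_oral = 395 mg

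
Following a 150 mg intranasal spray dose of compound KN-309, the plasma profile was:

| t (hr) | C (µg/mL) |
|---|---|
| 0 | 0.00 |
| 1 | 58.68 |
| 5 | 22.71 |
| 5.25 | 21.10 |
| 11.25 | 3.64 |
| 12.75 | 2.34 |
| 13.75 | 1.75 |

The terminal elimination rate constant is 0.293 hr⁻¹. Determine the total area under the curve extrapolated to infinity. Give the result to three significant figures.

Trapezoidal AUC_0→13.75:
  [0→1]: (0.00+58.68)/2 × 1 = 29.34
  [1→5]: (58.68+22.71)/2 × 4 = 162.78
  [5→5.25]: (22.71+21.10)/2 × 0.25 = 5.47625
  [5.25→11.25]: (21.10+3.64)/2 × 6 = 74.22
  [11.25→12.75]: (3.64+2.34)/2 × 1.5 = 4.485
  [12.75→13.75]: (2.34+1.75)/2 × 1 = 2.045
  Sum = 278.34625 µg/mL·hr
Extrapolated tail: C_last / k_e = 1.75 / 0.293 = 5.973
AUC_0→∞ = 278.34625 + 5.973 = 284.31925 µg/mL·hr

AUC = 284 µg/mL·hr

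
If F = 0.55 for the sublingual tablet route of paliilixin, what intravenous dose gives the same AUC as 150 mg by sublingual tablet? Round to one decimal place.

Systemic exposure from an extravascular dose = F × D_ev, so the equivalent IV dose is F × D_ev.
D_iv = F × D_ev = 0.55 × 150 = 82.5 mg

D_iv = 82.5 mg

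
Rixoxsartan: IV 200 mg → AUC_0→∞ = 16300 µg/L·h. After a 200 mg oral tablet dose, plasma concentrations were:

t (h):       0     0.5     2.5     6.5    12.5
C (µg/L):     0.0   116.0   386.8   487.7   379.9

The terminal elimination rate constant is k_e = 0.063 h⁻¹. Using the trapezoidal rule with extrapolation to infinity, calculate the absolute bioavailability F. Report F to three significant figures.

Trapezoidal AUC_0→12.5 (oral tablet):
  [0→0.5]: (0.0+116.0)/2 × 0.5 = 29.0
  [0.5→2.5]: (116.0+386.8)/2 × 2 = 502.8
  [2.5→6.5]: (386.8+487.7)/2 × 4 = 1749.0
  [6.5→12.5]: (487.7+379.9)/2 × 6 = 2602.8
  Sum = 4883.6 µg/L·h
Tail: C_last/k_e = 379.9/0.063 = 6030.159
AUC_0→∞ (oral tablet) = 4883.6 + 6030.159 = 10913.759 µg/L·h
F = (AUC_ev/D_ev)/(AUC_iv/D_iv) = (10913.759/200)/(16300/200) = 54.568795/81.5 = 0.6696

F = 0.670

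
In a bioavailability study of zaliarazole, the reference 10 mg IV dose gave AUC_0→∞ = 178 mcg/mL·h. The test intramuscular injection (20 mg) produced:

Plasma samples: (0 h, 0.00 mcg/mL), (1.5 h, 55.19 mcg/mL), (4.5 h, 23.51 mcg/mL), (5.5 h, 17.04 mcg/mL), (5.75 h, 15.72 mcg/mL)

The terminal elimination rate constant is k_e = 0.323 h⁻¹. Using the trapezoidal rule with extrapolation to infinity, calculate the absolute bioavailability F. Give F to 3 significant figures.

Trapezoidal AUC_0→5.75 (intramuscular injection):
  [0→1.5]: (0.00+55.19)/2 × 1.5 = 41.3925
  [1.5→4.5]: (55.19+23.51)/2 × 3 = 118.05
  [4.5→5.5]: (23.51+17.04)/2 × 1 = 20.275
  [5.5→5.75]: (17.04+15.72)/2 × 0.25 = 4.095
  Sum = 183.8125 mcg/mL·h
Tail: C_last/k_e = 15.72/0.323 = 48.669
AUC_0→∞ (intramuscular injection) = 183.8125 + 48.669 = 232.4815 mcg/mL·h
F = (AUC_ev/D_ev)/(AUC_iv/D_iv) = (232.4815/20)/(178/10) = 11.624075/17.8 = 0.6530

F = 0.653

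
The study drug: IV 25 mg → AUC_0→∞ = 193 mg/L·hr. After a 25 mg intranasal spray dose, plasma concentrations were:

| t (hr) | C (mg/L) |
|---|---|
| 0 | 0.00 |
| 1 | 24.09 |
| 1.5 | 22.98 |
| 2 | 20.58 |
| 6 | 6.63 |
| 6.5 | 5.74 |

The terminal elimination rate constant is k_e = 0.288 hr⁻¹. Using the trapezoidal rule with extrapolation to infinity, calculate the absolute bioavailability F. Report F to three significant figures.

Trapezoidal AUC_0→6.5 (intranasal spray):
  [0→1]: (0.00+24.09)/2 × 1 = 12.045
  [1→1.5]: (24.09+22.98)/2 × 0.5 = 11.7675
  [1.5→2]: (22.98+20.58)/2 × 0.5 = 10.89
  [2→6]: (20.58+6.63)/2 × 4 = 54.42
  [6→6.5]: (6.63+5.74)/2 × 0.5 = 3.0925
  Sum = 92.215 mg/L·hr
Tail: C_last/k_e = 5.74/0.288 = 19.931
AUC_0→∞ (intranasal spray) = 92.215 + 19.931 = 112.146 mg/L·hr
F = (AUC_ev/D_ev)/(AUC_iv/D_iv) = (112.146/25)/(193/25) = 4.48584/7.72 = 0.5811

F = 0.581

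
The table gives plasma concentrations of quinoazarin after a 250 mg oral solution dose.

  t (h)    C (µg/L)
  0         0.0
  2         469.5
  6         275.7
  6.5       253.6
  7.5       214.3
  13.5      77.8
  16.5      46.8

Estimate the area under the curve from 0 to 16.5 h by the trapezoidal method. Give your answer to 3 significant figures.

AUC = 3390 µg/L·h

Trapezoidal AUC_0→16.5:
  [0→2]: (0.0+469.5)/2 × 2 = 469.5
  [2→6]: (469.5+275.7)/2 × 4 = 1490.4
  [6→6.5]: (275.7+253.6)/2 × 0.5 = 132.325
  [6.5→7.5]: (253.6+214.3)/2 × 1 = 233.95
  [7.5→13.5]: (214.3+77.8)/2 × 6 = 876.3
  [13.5→16.5]: (77.8+46.8)/2 × 3 = 186.9
  Sum = 3389.375 µg/L·h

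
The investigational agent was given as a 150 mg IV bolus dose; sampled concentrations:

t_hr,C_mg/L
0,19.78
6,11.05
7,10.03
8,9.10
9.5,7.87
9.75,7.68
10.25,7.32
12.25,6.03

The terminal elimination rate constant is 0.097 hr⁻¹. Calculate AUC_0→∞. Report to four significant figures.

Trapezoidal AUC_0→12.25:
  [0→6]: (19.78+11.05)/2 × 6 = 92.49
  [6→7]: (11.05+10.03)/2 × 1 = 10.54
  [7→8]: (10.03+9.10)/2 × 1 = 9.565
  [8→9.5]: (9.10+7.87)/2 × 1.5 = 12.7275
  [9.5→9.75]: (7.87+7.68)/2 × 0.25 = 1.94375
  [9.75→10.25]: (7.68+7.32)/2 × 0.5 = 3.75
  [10.25→12.25]: (7.32+6.03)/2 × 2 = 13.35
  Sum = 144.36625 mg/L·hr
Extrapolated tail: C_last / k_e = 6.03 / 0.097 = 62.165
AUC_0→∞ = 144.36625 + 62.165 = 206.53125 mg/L·hr

AUC = 206.5 mg/L·hr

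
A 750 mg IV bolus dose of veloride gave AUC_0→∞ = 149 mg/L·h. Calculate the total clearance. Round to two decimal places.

CL = Dose_iv / AUC_0→∞
   = 750 / 149 = 5.03356 L/h

CL = 5.03 L/h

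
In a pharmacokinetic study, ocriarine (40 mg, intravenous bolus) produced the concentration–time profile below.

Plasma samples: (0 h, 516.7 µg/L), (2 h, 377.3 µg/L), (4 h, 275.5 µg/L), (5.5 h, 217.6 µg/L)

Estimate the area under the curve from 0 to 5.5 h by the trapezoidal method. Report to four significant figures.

Trapezoidal AUC_0→5.5:
  [0→2]: (516.7+377.3)/2 × 2 = 894.0
  [2→4]: (377.3+275.5)/2 × 2 = 652.8
  [4→5.5]: (275.5+217.6)/2 × 1.5 = 369.825
  Sum = 1916.625 µg/L·h

AUC = 1917 µg/L·h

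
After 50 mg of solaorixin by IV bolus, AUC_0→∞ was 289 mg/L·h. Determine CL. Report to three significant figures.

CL = 0.173 L/h

CL = Dose_iv / AUC_0→∞
   = 50 / 289 = 0.17301 L/h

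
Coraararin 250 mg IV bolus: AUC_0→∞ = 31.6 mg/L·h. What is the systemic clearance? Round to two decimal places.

CL = 7.91 L/h

CL = Dose_iv / AUC_0→∞
   = 250 / 31.6 = 7.91139 L/h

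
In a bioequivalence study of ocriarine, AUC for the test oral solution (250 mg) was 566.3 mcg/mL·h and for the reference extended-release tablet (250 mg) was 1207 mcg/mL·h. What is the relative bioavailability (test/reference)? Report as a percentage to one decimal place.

F_rel = (AUC_test/D_test) / (AUC_ref/D_ref)
      = (566.3/250) / (1207/250)
      = 2.2652 / 4.828 = 0.4692 = 46.92%

F_rel = 46.9%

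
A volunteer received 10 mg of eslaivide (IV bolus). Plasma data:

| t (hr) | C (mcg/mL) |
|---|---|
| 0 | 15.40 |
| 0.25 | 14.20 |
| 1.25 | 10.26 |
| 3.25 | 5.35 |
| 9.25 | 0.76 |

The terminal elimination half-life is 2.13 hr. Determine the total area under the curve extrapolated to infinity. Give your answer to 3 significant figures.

AUC = 52.2 mcg/mL·hr

Trapezoidal AUC_0→9.25:
  [0→0.25]: (15.40+14.20)/2 × 0.25 = 3.7
  [0.25→1.25]: (14.20+10.26)/2 × 1 = 12.23
  [1.25→3.25]: (10.26+5.35)/2 × 2 = 15.61
  [3.25→9.25]: (5.35+0.76)/2 × 6 = 18.33
  Sum = 49.87 mcg/mL·hr
k_e = ln2 / t½ = 0.693147 / 2.13 = 0.3254 hr^-1
Extrapolated tail: C_last / k_e = 0.76 / 0.3254 = 2.336
AUC_0→∞ = 49.87 + 2.336 = 52.206 mcg/mL·hr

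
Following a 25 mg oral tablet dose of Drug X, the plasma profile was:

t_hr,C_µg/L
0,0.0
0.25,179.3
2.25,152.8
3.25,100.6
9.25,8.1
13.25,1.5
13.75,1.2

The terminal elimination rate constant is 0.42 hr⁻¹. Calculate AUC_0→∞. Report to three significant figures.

AUC = 830 µg/L·hr

Trapezoidal AUC_0→13.75:
  [0→0.25]: (0.0+179.3)/2 × 0.25 = 22.4125
  [0.25→2.25]: (179.3+152.8)/2 × 2 = 332.1
  [2.25→3.25]: (152.8+100.6)/2 × 1 = 126.7
  [3.25→9.25]: (100.6+8.1)/2 × 6 = 326.1
  [9.25→13.25]: (8.1+1.5)/2 × 4 = 19.2
  [13.25→13.75]: (1.5+1.2)/2 × 0.5 = 0.675
  Sum = 827.1875 µg/L·hr
Extrapolated tail: C_last / k_e = 1.2 / 0.42 = 2.857
AUC_0→∞ = 827.1875 + 2.857 = 830.0445 µg/L·hr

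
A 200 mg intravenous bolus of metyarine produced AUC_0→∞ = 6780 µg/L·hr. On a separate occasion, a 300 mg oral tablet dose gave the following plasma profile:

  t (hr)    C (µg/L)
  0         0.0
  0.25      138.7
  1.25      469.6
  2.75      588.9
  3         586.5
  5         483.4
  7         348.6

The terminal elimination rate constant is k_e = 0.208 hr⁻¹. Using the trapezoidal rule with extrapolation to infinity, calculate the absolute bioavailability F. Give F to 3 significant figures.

Trapezoidal AUC_0→7 (oral tablet):
  [0→0.25]: (0.0+138.7)/2 × 0.25 = 17.3375
  [0.25→1.25]: (138.7+469.6)/2 × 1 = 304.15
  [1.25→2.75]: (469.6+588.9)/2 × 1.5 = 793.875
  [2.75→3]: (588.9+586.5)/2 × 0.25 = 146.925
  [3→5]: (586.5+483.4)/2 × 2 = 1069.9
  [5→7]: (483.4+348.6)/2 × 2 = 832.0
  Sum = 3164.1875 µg/L·hr
Tail: C_last/k_e = 348.6/0.208 = 1675.962
AUC_0→∞ (oral tablet) = 3164.1875 + 1675.962 = 4840.1495 µg/L·hr
F = (AUC_ev/D_ev)/(AUC_iv/D_iv) = (4840.1495/300)/(6780/200) = 16.1338/33.9 = 0.4759

F = 0.476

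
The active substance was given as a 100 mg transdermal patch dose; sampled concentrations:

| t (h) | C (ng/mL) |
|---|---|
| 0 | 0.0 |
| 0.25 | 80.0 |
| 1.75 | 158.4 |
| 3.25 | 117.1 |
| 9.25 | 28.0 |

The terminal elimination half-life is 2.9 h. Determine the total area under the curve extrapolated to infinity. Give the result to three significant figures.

Trapezoidal AUC_0→9.25:
  [0→0.25]: (0.0+80.0)/2 × 0.25 = 10.0
  [0.25→1.75]: (80.0+158.4)/2 × 1.5 = 178.8
  [1.75→3.25]: (158.4+117.1)/2 × 1.5 = 206.625
  [3.25→9.25]: (117.1+28.0)/2 × 6 = 435.3
  Sum = 830.725 ng/mL·h
k_e = ln2 / t½ = 0.693147 / 2.9 = 0.2390 h^-1
Extrapolated tail: C_last / k_e = 28.0 / 0.239 = 117.155
AUC_0→∞ = 830.725 + 117.155 = 947.88 ng/mL·h

AUC = 948 ng/mL·h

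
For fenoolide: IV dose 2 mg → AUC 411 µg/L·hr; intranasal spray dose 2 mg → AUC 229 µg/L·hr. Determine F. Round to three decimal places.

F = (AUC_ev / D_ev) / (AUC_iv / D_iv)
  = (229/2) / (411/2)
  = 114.5 / 205.5 = 0.5572

F = 0.557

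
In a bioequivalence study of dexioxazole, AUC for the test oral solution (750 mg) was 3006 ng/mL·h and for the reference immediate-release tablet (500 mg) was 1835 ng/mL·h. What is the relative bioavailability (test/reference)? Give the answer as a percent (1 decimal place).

F_rel = 109.2%

F_rel = (AUC_test/D_test) / (AUC_ref/D_ref)
      = (3006/750) / (1835/500)
      = 4.008 / 3.67 = 1.0921 = 109.21%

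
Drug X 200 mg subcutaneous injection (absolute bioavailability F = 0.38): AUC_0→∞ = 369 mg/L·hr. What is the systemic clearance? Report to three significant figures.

CL = 0.206 L/hr

CL = F × Dose / AUC_0→∞
   = 0.38 × 200 / 369 = 0.205962 L/hr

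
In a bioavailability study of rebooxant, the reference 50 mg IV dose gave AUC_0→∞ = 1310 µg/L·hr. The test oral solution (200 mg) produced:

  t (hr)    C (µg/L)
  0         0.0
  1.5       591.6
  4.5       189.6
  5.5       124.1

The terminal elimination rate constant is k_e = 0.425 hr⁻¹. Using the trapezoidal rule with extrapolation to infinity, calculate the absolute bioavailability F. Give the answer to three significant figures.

Trapezoidal AUC_0→5.5 (oral solution):
  [0→1.5]: (0.0+591.6)/2 × 1.5 = 443.7
  [1.5→4.5]: (591.6+189.6)/2 × 3 = 1171.8
  [4.5→5.5]: (189.6+124.1)/2 × 1 = 156.85
  Sum = 1772.35 µg/L·hr
Tail: C_last/k_e = 124.1/0.425 = 292.000
AUC_0→∞ (oral solution) = 1772.35 + 292.000 = 2064.35 µg/L·hr
F = (AUC_ev/D_ev)/(AUC_iv/D_iv) = (2064.35/200)/(1310/50) = 10.32175/26.2 = 0.3940

F = 0.394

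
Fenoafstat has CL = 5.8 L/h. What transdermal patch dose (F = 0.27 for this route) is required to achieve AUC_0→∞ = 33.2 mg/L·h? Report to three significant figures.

Dose = CL × AUC_0→∞ / F
     = 5.8 × 33.2 / 0.27 = 713.185 mg

Dose = 713 mg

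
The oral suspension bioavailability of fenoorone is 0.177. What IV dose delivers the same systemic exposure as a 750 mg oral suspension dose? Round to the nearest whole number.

D_iv = 133 mg

Systemic exposure from an extravascular dose = F × D_ev, so the equivalent IV dose is F × D_ev.
D_iv = F × D_ev = 0.177 × 750 = 132.75 mg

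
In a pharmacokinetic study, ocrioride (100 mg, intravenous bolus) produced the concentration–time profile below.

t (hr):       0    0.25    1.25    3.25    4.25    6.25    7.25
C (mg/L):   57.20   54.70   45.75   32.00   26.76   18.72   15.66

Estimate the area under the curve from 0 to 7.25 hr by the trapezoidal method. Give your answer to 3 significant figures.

Trapezoidal AUC_0→7.25:
  [0→0.25]: (57.20+54.70)/2 × 0.25 = 13.9875
  [0.25→1.25]: (54.70+45.75)/2 × 1 = 50.225
  [1.25→3.25]: (45.75+32.00)/2 × 2 = 77.75
  [3.25→4.25]: (32.00+26.76)/2 × 1 = 29.38
  [4.25→6.25]: (26.76+18.72)/2 × 2 = 45.48
  [6.25→7.25]: (18.72+15.66)/2 × 1 = 17.19
  Sum = 234.0125 mg/L·hr

AUC = 234 mg/L·hr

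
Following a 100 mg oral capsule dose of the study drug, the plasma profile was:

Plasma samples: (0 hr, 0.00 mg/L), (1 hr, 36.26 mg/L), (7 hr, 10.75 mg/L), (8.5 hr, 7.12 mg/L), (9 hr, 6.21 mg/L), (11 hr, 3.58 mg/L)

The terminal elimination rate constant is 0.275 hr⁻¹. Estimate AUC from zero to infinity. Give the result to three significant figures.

Trapezoidal AUC_0→11:
  [0→1]: (0.00+36.26)/2 × 1 = 18.13
  [1→7]: (36.26+10.75)/2 × 6 = 141.03
  [7→8.5]: (10.75+7.12)/2 × 1.5 = 13.4025
  [8.5→9]: (7.12+6.21)/2 × 0.5 = 3.3325
  [9→11]: (6.21+3.58)/2 × 2 = 9.79
  Sum = 185.685 mg/L·hr
Extrapolated tail: C_last / k_e = 3.58 / 0.275 = 13.018
AUC_0→∞ = 185.685 + 13.018 = 198.703 mg/L·hr

AUC = 199 mg/L·hr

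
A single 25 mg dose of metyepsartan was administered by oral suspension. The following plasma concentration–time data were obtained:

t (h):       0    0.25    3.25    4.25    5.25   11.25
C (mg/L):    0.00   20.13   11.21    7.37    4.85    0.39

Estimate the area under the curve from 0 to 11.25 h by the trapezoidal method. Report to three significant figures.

Trapezoidal AUC_0→11.25:
  [0→0.25]: (0.00+20.13)/2 × 0.25 = 2.51625
  [0.25→3.25]: (20.13+11.21)/2 × 3 = 47.01
  [3.25→4.25]: (11.21+7.37)/2 × 1 = 9.29
  [4.25→5.25]: (7.37+4.85)/2 × 1 = 6.11
  [5.25→11.25]: (4.85+0.39)/2 × 6 = 15.72
  Sum = 80.64625 mg/L·h

AUC = 80.6 mg/L·h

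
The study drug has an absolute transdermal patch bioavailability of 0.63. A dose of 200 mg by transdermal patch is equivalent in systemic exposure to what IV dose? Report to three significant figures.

Systemic exposure from an extravascular dose = F × D_ev, so the equivalent IV dose is F × D_ev.
D_iv = F × D_ev = 0.63 × 200 = 126 mg

D_iv = 126 mg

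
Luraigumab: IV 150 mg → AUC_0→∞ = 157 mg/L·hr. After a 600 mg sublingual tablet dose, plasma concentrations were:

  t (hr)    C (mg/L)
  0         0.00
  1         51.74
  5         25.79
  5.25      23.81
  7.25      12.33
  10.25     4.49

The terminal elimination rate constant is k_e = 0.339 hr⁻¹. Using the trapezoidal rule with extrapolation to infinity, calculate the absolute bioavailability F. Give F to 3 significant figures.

Trapezoidal AUC_0→10.25 (sublingual tablet):
  [0→1]: (0.00+51.74)/2 × 1 = 25.87
  [1→5]: (51.74+25.79)/2 × 4 = 155.06
  [5→5.25]: (25.79+23.81)/2 × 0.25 = 6.2
  [5.25→7.25]: (23.81+12.33)/2 × 2 = 36.14
  [7.25→10.25]: (12.33+4.49)/2 × 3 = 25.23
  Sum = 248.5 mg/L·hr
Tail: C_last/k_e = 4.49/0.339 = 13.245
AUC_0→∞ (sublingual tablet) = 248.5 + 13.245 = 261.745 mg/L·hr
F = (AUC_ev/D_ev)/(AUC_iv/D_iv) = (261.745/600)/(157/150) = 0.436242/1.04667 = 0.4168

F = 0.417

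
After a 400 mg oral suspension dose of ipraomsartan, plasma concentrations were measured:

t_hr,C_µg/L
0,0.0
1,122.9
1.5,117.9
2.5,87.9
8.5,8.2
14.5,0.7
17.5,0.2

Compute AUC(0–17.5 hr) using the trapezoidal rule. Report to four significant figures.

AUC = 540.9 µg/L·hr

Trapezoidal AUC_0→17.5:
  [0→1]: (0.0+122.9)/2 × 1 = 61.45
  [1→1.5]: (122.9+117.9)/2 × 0.5 = 60.2
  [1.5→2.5]: (117.9+87.9)/2 × 1 = 102.9
  [2.5→8.5]: (87.9+8.2)/2 × 6 = 288.3
  [8.5→14.5]: (8.2+0.7)/2 × 6 = 26.7
  [14.5→17.5]: (0.7+0.2)/2 × 3 = 1.35
  Sum = 540.9 µg/L·hr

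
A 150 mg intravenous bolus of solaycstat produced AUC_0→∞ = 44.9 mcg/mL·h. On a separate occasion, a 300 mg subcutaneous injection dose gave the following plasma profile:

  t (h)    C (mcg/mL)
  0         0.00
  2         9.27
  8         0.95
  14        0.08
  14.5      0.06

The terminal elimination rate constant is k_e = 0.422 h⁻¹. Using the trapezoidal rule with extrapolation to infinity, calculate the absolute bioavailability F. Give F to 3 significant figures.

F = 0.481

Trapezoidal AUC_0→14.5 (subcutaneous injection):
  [0→2]: (0.00+9.27)/2 × 2 = 9.27
  [2→8]: (9.27+0.95)/2 × 6 = 30.66
  [8→14]: (0.95+0.08)/2 × 6 = 3.09
  [14→14.5]: (0.08+0.06)/2 × 0.5 = 0.035
  Sum = 43.055 mcg/mL·h
Tail: C_last/k_e = 0.06/0.422 = 0.142
AUC_0→∞ (subcutaneous injection) = 43.055 + 0.142 = 43.197 mcg/mL·h
F = (AUC_ev/D_ev)/(AUC_iv/D_iv) = (43.197/300)/(44.9/150) = 0.14399/0.299333 = 0.4810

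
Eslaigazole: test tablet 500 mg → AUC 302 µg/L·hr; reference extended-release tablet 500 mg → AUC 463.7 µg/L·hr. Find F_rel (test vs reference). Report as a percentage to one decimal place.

F_rel = 65.1%

F_rel = (AUC_test/D_test) / (AUC_ref/D_ref)
      = (302/500) / (463.7/500)
      = 0.604 / 0.9274 = 0.6513 = 65.13%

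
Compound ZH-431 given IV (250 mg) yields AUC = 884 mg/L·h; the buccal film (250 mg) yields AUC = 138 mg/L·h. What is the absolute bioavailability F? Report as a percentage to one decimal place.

F = 15.6%

F = (AUC_ev / D_ev) / (AUC_iv / D_iv)
  = (138/250) / (884/250)
  = 0.552 / 3.536 = 0.1561
  = 15.61%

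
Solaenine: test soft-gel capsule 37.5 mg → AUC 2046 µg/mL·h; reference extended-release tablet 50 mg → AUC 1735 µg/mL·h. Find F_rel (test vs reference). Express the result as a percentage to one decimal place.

F_rel = (AUC_test/D_test) / (AUC_ref/D_ref)
      = (2046/37.5) / (1735/50)
      = 54.56 / 34.7 = 1.5723 = 157.23%

F_rel = 157.2%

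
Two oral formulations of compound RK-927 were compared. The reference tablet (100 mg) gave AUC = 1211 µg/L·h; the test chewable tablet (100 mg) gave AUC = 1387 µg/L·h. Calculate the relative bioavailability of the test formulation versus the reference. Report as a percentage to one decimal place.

F_rel = (AUC_test/D_test) / (AUC_ref/D_ref)
      = (1387/100) / (1211/100)
      = 13.87 / 12.11 = 1.1453 = 114.53%

F_rel = 114.5%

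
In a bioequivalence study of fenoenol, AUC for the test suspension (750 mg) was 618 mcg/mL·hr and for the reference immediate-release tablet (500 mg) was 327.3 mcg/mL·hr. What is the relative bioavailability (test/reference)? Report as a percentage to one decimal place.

F_rel = (AUC_test/D_test) / (AUC_ref/D_ref)
      = (618/750) / (327.3/500)
      = 0.824 / 0.6546 = 1.2588 = 125.88%

F_rel = 125.9%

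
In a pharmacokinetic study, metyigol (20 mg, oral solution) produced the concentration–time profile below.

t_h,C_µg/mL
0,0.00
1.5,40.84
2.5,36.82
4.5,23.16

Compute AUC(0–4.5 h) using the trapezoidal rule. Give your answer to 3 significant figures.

AUC = 129 µg/mL·h

Trapezoidal AUC_0→4.5:
  [0→1.5]: (0.00+40.84)/2 × 1.5 = 30.63
  [1.5→2.5]: (40.84+36.82)/2 × 1 = 38.83
  [2.5→4.5]: (36.82+23.16)/2 × 2 = 59.98
  Sum = 129.44 µg/mL·h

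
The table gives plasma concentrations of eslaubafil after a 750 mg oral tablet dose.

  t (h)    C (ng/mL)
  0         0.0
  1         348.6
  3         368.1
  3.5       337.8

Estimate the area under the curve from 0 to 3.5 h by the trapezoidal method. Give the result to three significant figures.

AUC = 1070 ng/mL·h

Trapezoidal AUC_0→3.5:
  [0→1]: (0.0+348.6)/2 × 1 = 174.3
  [1→3]: (348.6+368.1)/2 × 2 = 716.7
  [3→3.5]: (368.1+337.8)/2 × 0.5 = 176.475
  Sum = 1067.475 ng/mL·h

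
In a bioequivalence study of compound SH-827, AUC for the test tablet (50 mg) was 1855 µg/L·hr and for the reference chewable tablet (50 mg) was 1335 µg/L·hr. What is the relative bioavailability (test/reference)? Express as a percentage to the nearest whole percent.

F_rel = (AUC_test/D_test) / (AUC_ref/D_ref)
      = (1855/50) / (1335/50)
      = 37.1 / 26.7 = 1.3895 = 138.95%

F_rel = 139%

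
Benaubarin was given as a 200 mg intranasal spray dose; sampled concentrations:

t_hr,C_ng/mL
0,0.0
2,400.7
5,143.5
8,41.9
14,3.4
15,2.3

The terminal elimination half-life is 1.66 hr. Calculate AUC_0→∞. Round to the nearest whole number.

Trapezoidal AUC_0→15:
  [0→2]: (0.0+400.7)/2 × 2 = 400.7
  [2→5]: (400.7+143.5)/2 × 3 = 816.3
  [5→8]: (143.5+41.9)/2 × 3 = 278.1
  [8→14]: (41.9+3.4)/2 × 6 = 135.9
  [14→15]: (3.4+2.3)/2 × 1 = 2.85
  Sum = 1633.85 ng/mL·hr
k_e = ln2 / t½ = 0.693147 / 1.66 = 0.4176 hr^-1
Extrapolated tail: C_last / k_e = 2.3 / 0.4176 = 5.508
AUC_0→∞ = 1633.85 + 5.508 = 1639.358 ng/mL·hr

AUC = 1639 ng/mL·hr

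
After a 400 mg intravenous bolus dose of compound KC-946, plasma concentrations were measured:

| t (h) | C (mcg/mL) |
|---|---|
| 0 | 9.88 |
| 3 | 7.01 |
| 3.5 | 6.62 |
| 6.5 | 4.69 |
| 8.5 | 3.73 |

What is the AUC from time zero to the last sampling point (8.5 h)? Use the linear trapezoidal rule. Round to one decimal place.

Trapezoidal AUC_0→8.5:
  [0→3]: (9.88+7.01)/2 × 3 = 25.335
  [3→3.5]: (7.01+6.62)/2 × 0.5 = 3.4075
  [3.5→6.5]: (6.62+4.69)/2 × 3 = 16.965
  [6.5→8.5]: (4.69+3.73)/2 × 2 = 8.42
  Sum = 54.1275 mcg/mL·h

AUC = 54.1 mcg/mL·h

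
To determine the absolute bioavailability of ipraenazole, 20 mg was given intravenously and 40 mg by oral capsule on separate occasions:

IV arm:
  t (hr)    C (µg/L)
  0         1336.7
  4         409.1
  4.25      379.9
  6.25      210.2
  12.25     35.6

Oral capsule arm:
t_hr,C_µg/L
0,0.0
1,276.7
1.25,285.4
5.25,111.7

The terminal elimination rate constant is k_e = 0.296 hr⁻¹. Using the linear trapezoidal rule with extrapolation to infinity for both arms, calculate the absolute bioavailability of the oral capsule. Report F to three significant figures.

Trapezoidal AUC_0→12.25 (IV):
  [0→4]: (1336.7+409.1)/2 × 4 = 3491.6
  [4→4.25]: (409.1+379.9)/2 × 0.25 = 98.625
  [4.25→6.25]: (379.9+210.2)/2 × 2 = 590.1
  [6.25→12.25]: (210.2+35.6)/2 × 6 = 737.4
  Sum = 4917.725 µg/L·hr
IV tail: 35.6/0.296 = 120.270; AUC_iv,0→∞ = 4917.725 + 120.270 = 5037.995 µg/L·hr
Trapezoidal AUC_0→5.25 (oral capsule):
  [0→1]: (0.0+276.7)/2 × 1 = 138.35
  [1→1.25]: (276.7+285.4)/2 × 0.25 = 70.2625
  [1.25→5.25]: (285.4+111.7)/2 × 4 = 794.2
  Sum = 1002.8125 µg/L·hr
oral capsule tail: 111.7/0.296 = 377.365; AUC_ev,0→∞ = 1002.8125 + 377.365 = 1380.1775 µg/L·hr
F = (AUC_ev/D_ev)/(AUC_iv/D_iv) = (1380.1775/40)/(5037.995/20) = 34.5044/251.89975 = 0.1370

F = 0.137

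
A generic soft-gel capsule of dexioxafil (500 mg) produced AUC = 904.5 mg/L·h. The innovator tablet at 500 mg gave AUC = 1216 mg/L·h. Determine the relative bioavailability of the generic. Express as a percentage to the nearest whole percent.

F_rel = 74%

F_rel = (AUC_test/D_test) / (AUC_ref/D_ref)
      = (904.5/500) / (1216/500)
      = 1.809 / 2.432 = 0.7438 = 74.38%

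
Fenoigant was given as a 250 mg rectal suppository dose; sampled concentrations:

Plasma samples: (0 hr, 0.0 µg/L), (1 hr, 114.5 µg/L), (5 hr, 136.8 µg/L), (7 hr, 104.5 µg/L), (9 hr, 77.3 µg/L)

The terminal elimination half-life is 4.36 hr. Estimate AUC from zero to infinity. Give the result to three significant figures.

AUC = 1470 µg/L·hr

Trapezoidal AUC_0→9:
  [0→1]: (0.0+114.5)/2 × 1 = 57.25
  [1→5]: (114.5+136.8)/2 × 4 = 502.6
  [5→7]: (136.8+104.5)/2 × 2 = 241.3
  [7→9]: (104.5+77.3)/2 × 2 = 181.8
  Sum = 982.95 µg/L·hr
k_e = ln2 / t½ = 0.693147 / 4.36 = 0.1590 hr^-1
Extrapolated tail: C_last / k_e = 77.3 / 0.159 = 486.164
AUC_0→∞ = 982.95 + 486.164 = 1469.114 µg/L·hr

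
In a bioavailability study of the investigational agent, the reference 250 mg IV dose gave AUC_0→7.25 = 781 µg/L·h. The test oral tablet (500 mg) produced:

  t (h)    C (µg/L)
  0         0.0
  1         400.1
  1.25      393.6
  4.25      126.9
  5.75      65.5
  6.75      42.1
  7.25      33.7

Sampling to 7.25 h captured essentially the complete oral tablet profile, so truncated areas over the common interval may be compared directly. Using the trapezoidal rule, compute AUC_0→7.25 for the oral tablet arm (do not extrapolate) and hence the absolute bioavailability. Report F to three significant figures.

Trapezoidal AUC_0→7.25 (oral tablet):
  [0→1]: (0.0+400.1)/2 × 1 = 200.05
  [1→1.25]: (400.1+393.6)/2 × 0.25 = 99.2125
  [1.25→4.25]: (393.6+126.9)/2 × 3 = 780.75
  [4.25→5.75]: (126.9+65.5)/2 × 1.5 = 144.3
  [5.75→6.75]: (65.5+42.1)/2 × 1 = 53.8
  [6.75→7.25]: (42.1+33.7)/2 × 0.5 = 18.95
  Sum = 1297.0625 µg/L·h
F = (AUC_ev/D_ev)/(AUC_iv/D_iv) = (1297.0625/500)/(781/250) = 2.594125/3.124 = 0.8304

F = 0.830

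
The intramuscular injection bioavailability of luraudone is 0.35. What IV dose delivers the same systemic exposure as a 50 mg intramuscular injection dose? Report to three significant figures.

Systemic exposure from an extravascular dose = F × D_ev, so the equivalent IV dose is F × D_ev.
D_iv = F × D_ev = 0.35 × 50 = 17.5 mg

D_iv = 17.5 mg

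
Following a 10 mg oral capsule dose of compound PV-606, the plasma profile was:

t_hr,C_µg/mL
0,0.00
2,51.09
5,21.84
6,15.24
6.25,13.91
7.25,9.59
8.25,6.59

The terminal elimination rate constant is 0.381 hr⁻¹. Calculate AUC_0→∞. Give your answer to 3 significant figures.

AUC = 220 µg/mL·hr

Trapezoidal AUC_0→8.25:
  [0→2]: (0.00+51.09)/2 × 2 = 51.09
  [2→5]: (51.09+21.84)/2 × 3 = 109.395
  [5→6]: (21.84+15.24)/2 × 1 = 18.54
  [6→6.25]: (15.24+13.91)/2 × 0.25 = 3.64375
  [6.25→7.25]: (13.91+9.59)/2 × 1 = 11.75
  [7.25→8.25]: (9.59+6.59)/2 × 1 = 8.09
  Sum = 202.50875 µg/mL·hr
Extrapolated tail: C_last / k_e = 6.59 / 0.381 = 17.297
AUC_0→∞ = 202.50875 + 17.297 = 219.80575 µg/mL·hr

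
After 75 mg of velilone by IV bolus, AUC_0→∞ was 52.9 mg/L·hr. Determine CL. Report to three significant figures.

CL = 1.42 L/hr

CL = Dose_iv / AUC_0→∞
   = 75 / 52.9 = 1.41777 L/hr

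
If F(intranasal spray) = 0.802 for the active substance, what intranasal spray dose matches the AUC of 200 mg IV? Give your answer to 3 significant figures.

For equal systemic exposure: F × D_ev = D_iv
D_ev = D_iv / F = 200 / 0.802 = 249.377 mg

D_intranasal = 249 mg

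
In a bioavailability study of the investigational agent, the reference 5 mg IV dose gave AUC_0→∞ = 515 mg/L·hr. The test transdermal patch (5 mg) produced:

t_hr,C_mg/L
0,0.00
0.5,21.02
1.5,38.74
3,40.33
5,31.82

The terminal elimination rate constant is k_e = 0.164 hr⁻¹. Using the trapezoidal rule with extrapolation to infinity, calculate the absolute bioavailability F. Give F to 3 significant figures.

F = 0.700

Trapezoidal AUC_0→5 (transdermal patch):
  [0→0.5]: (0.00+21.02)/2 × 0.5 = 5.255
  [0.5→1.5]: (21.02+38.74)/2 × 1 = 29.88
  [1.5→3]: (38.74+40.33)/2 × 1.5 = 59.3025
  [3→5]: (40.33+31.82)/2 × 2 = 72.15
  Sum = 166.5875 mg/L·hr
Tail: C_last/k_e = 31.82/0.164 = 194.024
AUC_0→∞ (transdermal patch) = 166.5875 + 194.024 = 360.6115 mg/L·hr
F = (AUC_ev/D_ev)/(AUC_iv/D_iv) = (360.6115/5)/(515/5) = 72.1223/103 = 0.7002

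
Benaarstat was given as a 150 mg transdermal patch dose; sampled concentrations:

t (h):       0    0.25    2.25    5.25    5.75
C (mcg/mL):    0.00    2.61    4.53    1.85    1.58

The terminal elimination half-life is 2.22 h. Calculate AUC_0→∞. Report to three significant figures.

AUC = 23.0 mcg/mL·h

Trapezoidal AUC_0→5.75:
  [0→0.25]: (0.00+2.61)/2 × 0.25 = 0.32625
  [0.25→2.25]: (2.61+4.53)/2 × 2 = 7.14
  [2.25→5.25]: (4.53+1.85)/2 × 3 = 9.57
  [5.25→5.75]: (1.85+1.58)/2 × 0.5 = 0.8575
  Sum = 17.89375 mcg/mL·h
k_e = ln2 / t½ = 0.693147 / 2.22 = 0.3122 h^-1
Extrapolated tail: C_last / k_e = 1.58 / 0.3122 = 5.061
AUC_0→∞ = 17.89375 + 5.061 = 22.95475 mcg/mL·h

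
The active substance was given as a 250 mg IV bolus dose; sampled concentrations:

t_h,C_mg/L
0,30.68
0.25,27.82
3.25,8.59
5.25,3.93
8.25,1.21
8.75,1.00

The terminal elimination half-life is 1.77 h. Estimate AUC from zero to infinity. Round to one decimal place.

AUC = 85.3 mg/L·h

Trapezoidal AUC_0→8.75:
  [0→0.25]: (30.68+27.82)/2 × 0.25 = 7.3125
  [0.25→3.25]: (27.82+8.59)/2 × 3 = 54.615
  [3.25→5.25]: (8.59+3.93)/2 × 2 = 12.52
  [5.25→8.25]: (3.93+1.21)/2 × 3 = 7.71
  [8.25→8.75]: (1.21+1.00)/2 × 0.5 = 0.5525
  Sum = 82.71 mg/L·h
k_e = ln2 / t½ = 0.693147 / 1.77 = 0.3916 h^-1
Extrapolated tail: C_last / k_e = 1.00 / 0.3916 = 2.554
AUC_0→∞ = 82.71 + 2.554 = 85.264 mg/L·h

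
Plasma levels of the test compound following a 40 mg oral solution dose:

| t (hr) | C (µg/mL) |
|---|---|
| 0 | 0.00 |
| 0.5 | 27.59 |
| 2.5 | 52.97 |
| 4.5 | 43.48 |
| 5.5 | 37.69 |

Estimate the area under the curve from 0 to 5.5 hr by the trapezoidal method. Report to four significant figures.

AUC = 224.5 µg/mL·hr

Trapezoidal AUC_0→5.5:
  [0→0.5]: (0.00+27.59)/2 × 0.5 = 6.8975
  [0.5→2.5]: (27.59+52.97)/2 × 2 = 80.56
  [2.5→4.5]: (52.97+43.48)/2 × 2 = 96.45
  [4.5→5.5]: (43.48+37.69)/2 × 1 = 40.585
  Sum = 224.4925 µg/mL·hr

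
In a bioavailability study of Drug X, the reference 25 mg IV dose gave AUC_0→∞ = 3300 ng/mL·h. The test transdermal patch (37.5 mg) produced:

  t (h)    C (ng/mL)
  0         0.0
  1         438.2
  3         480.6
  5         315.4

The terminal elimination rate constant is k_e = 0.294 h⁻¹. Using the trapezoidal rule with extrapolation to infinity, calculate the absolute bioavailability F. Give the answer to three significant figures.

Trapezoidal AUC_0→5 (transdermal patch):
  [0→1]: (0.0+438.2)/2 × 1 = 219.1
  [1→3]: (438.2+480.6)/2 × 2 = 918.8
  [3→5]: (480.6+315.4)/2 × 2 = 796.0
  Sum = 1933.9 ng/mL·h
Tail: C_last/k_e = 315.4/0.294 = 1072.789
AUC_0→∞ (transdermal patch) = 1933.9 + 1072.789 = 3006.689 ng/mL·h
F = (AUC_ev/D_ev)/(AUC_iv/D_iv) = (3006.689/37.5)/(3300/25) = 80.1784/132 = 0.6074

F = 0.607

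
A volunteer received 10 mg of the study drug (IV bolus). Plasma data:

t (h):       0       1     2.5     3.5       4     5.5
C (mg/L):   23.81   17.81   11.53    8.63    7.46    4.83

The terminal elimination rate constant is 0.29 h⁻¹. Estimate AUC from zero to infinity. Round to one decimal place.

Trapezoidal AUC_0→5.5:
  [0→1]: (23.81+17.81)/2 × 1 = 20.81
  [1→2.5]: (17.81+11.53)/2 × 1.5 = 22.005
  [2.5→3.5]: (11.53+8.63)/2 × 1 = 10.08
  [3.5→4]: (8.63+7.46)/2 × 0.5 = 4.0225
  [4→5.5]: (7.46+4.83)/2 × 1.5 = 9.2175
  Sum = 66.135 mg/L·h
Extrapolated tail: C_last / k_e = 4.83 / 0.29 = 16.655
AUC_0→∞ = 66.135 + 16.655 = 82.79 mg/L·h

AUC = 82.8 mg/L·h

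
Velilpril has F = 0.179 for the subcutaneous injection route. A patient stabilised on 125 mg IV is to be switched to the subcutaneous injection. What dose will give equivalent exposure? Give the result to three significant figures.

D_subcutaneous = 698 mg

For equal systemic exposure: F × D_ev = D_iv
D_ev = D_iv / F = 125 / 0.179 = 698.324 mg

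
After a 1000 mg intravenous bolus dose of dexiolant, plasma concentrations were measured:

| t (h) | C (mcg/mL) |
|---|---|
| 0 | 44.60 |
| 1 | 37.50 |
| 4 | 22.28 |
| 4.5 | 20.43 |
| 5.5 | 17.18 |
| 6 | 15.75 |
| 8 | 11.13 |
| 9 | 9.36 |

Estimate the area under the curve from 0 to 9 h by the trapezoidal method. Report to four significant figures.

Trapezoidal AUC_0→9:
  [0→1]: (44.60+37.50)/2 × 1 = 41.05
  [1→4]: (37.50+22.28)/2 × 3 = 89.67
  [4→4.5]: (22.28+20.43)/2 × 0.5 = 10.6775
  [4.5→5.5]: (20.43+17.18)/2 × 1 = 18.805
  [5.5→6]: (17.18+15.75)/2 × 0.5 = 8.2325
  [6→8]: (15.75+11.13)/2 × 2 = 26.88
  [8→9]: (11.13+9.36)/2 × 1 = 10.245
  Sum = 205.56 mcg/mL·h

AUC = 205.6 mcg/mL·h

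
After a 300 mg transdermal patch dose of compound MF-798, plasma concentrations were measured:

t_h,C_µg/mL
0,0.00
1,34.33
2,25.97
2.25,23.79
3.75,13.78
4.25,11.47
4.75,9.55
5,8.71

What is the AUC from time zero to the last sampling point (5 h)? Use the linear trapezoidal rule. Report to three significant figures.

Trapezoidal AUC_0→5:
  [0→1]: (0.00+34.33)/2 × 1 = 17.165
  [1→2]: (34.33+25.97)/2 × 1 = 30.15
  [2→2.25]: (25.97+23.79)/2 × 0.25 = 6.22
  [2.25→3.75]: (23.79+13.78)/2 × 1.5 = 28.1775
  [3.75→4.25]: (13.78+11.47)/2 × 0.5 = 6.3125
  [4.25→4.75]: (11.47+9.55)/2 × 0.5 = 5.255
  [4.75→5]: (9.55+8.71)/2 × 0.25 = 2.2825
  Sum = 95.5625 µg/mL·h

AUC = 95.6 µg/mL·h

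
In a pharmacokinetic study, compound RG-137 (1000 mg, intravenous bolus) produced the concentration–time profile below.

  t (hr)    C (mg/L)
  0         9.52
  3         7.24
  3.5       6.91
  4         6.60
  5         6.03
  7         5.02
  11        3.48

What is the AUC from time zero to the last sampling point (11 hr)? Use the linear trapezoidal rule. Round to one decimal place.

AUC = 66.4 mg/L·hr

Trapezoidal AUC_0→11:
  [0→3]: (9.52+7.24)/2 × 3 = 25.14
  [3→3.5]: (7.24+6.91)/2 × 0.5 = 3.5375
  [3.5→4]: (6.91+6.60)/2 × 0.5 = 3.3775
  [4→5]: (6.60+6.03)/2 × 1 = 6.315
  [5→7]: (6.03+5.02)/2 × 2 = 11.05
  [7→11]: (5.02+3.48)/2 × 4 = 17.0
  Sum = 66.42 mg/L·hr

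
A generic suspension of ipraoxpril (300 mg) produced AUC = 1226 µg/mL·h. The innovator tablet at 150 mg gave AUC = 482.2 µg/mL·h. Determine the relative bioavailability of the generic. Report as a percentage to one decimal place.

F_rel = (AUC_test/D_test) / (AUC_ref/D_ref)
      = (1226/300) / (482.2/150)
      = 4.08667 / 3.21467 = 1.2713 = 127.13%

F_rel = 127.1%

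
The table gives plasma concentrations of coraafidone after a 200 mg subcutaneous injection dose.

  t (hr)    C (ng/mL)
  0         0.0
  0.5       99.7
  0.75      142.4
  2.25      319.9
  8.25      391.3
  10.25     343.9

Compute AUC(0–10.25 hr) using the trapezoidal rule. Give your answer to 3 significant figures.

Trapezoidal AUC_0→10.25:
  [0→0.5]: (0.0+99.7)/2 × 0.5 = 24.925
  [0.5→0.75]: (99.7+142.4)/2 × 0.25 = 30.2625
  [0.75→2.25]: (142.4+319.9)/2 × 1.5 = 346.725
  [2.25→8.25]: (319.9+391.3)/2 × 6 = 2133.6
  [8.25→10.25]: (391.3+343.9)/2 × 2 = 735.2
  Sum = 3270.7125 ng/mL·hr

AUC = 3270 ng/mL·hr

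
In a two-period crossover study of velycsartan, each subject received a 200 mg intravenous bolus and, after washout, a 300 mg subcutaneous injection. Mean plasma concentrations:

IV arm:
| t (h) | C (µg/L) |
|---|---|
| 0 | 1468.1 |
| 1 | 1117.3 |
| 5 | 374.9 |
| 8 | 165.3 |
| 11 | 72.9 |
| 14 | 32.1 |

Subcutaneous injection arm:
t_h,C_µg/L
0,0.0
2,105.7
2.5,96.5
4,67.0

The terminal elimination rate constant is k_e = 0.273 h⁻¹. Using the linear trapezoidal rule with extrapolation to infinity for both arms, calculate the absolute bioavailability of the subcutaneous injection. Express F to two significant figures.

F = 0.061

Trapezoidal AUC_0→14 (IV):
  [0→1]: (1468.1+1117.3)/2 × 1 = 1292.7
  [1→5]: (1117.3+374.9)/2 × 4 = 2984.4
  [5→8]: (374.9+165.3)/2 × 3 = 810.3
  [8→11]: (165.3+72.9)/2 × 3 = 357.3
  [11→14]: (72.9+32.1)/2 × 3 = 157.5
  Sum = 5602.2 µg/L·h
IV tail: 32.1/0.273 = 117.582; AUC_iv,0→∞ = 5602.2 + 117.582 = 5719.782 µg/L·h
Trapezoidal AUC_0→4 (subcutaneous injection):
  [0→2]: (0.0+105.7)/2 × 2 = 105.7
  [2→2.5]: (105.7+96.5)/2 × 0.5 = 50.55
  [2.5→4]: (96.5+67.0)/2 × 1.5 = 122.625
  Sum = 278.875 µg/L·h
subcutaneous injection tail: 67.0/0.273 = 245.421; AUC_ev,0→∞ = 278.875 + 245.421 = 524.296 µg/L·h
F = (AUC_ev/D_ev)/(AUC_iv/D_iv) = (524.296/300)/(5719.782/200) = 1.74765/28.59891 = 0.0611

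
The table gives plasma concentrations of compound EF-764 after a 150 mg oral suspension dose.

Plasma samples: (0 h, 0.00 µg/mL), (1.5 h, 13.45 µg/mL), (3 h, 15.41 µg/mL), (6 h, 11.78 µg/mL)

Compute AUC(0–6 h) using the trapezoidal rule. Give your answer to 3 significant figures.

AUC = 72.5 µg/mL·h

Trapezoidal AUC_0→6:
  [0→1.5]: (0.00+13.45)/2 × 1.5 = 10.0875
  [1.5→3]: (13.45+15.41)/2 × 1.5 = 21.645
  [3→6]: (15.41+11.78)/2 × 3 = 40.785
  Sum = 72.5175 µg/mL·h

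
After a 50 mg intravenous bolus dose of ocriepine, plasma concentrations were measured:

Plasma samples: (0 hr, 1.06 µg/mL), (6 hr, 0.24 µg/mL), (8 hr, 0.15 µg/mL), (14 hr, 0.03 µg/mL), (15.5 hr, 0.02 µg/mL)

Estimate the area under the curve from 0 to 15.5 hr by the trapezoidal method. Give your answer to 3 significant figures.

Trapezoidal AUC_0→15.5:
  [0→6]: (1.06+0.24)/2 × 6 = 3.9
  [6→8]: (0.24+0.15)/2 × 2 = 0.39
  [8→14]: (0.15+0.03)/2 × 6 = 0.54
  [14→15.5]: (0.03+0.02)/2 × 1.5 = 0.0375
  Sum = 4.8675 µg/mL·hr

AUC = 4.87 µg/mL·hr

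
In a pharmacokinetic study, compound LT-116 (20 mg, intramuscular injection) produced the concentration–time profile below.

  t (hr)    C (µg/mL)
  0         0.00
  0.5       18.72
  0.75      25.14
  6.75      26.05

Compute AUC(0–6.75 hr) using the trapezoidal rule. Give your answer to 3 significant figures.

AUC = 164 µg/mL·hr

Trapezoidal AUC_0→6.75:
  [0→0.5]: (0.00+18.72)/2 × 0.5 = 4.68
  [0.5→0.75]: (18.72+25.14)/2 × 0.25 = 5.4825
  [0.75→6.75]: (25.14+26.05)/2 × 6 = 153.57
  Sum = 163.7325 µg/mL·hr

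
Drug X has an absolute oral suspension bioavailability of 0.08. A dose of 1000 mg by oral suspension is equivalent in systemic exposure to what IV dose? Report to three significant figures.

D_iv = 80.0 mg

Systemic exposure from an extravascular dose = F × D_ev, so the equivalent IV dose is F × D_ev.
D_iv = F × D_ev = 0.08 × 1000 = 80 mg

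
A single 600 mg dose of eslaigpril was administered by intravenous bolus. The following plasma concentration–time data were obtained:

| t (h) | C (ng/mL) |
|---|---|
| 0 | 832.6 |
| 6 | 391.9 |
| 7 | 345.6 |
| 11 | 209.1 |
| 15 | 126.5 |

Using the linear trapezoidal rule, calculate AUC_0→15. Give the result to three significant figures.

Trapezoidal AUC_0→15:
  [0→6]: (832.6+391.9)/2 × 6 = 3673.5
  [6→7]: (391.9+345.6)/2 × 1 = 368.75
  [7→11]: (345.6+209.1)/2 × 4 = 1109.4
  [11→15]: (209.1+126.5)/2 × 4 = 671.2
  Sum = 5822.85 ng/mL·h

AUC = 5820 ng/mL·h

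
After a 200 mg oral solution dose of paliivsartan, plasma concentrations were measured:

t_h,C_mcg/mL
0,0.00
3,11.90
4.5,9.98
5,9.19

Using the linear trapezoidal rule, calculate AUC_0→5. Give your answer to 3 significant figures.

AUC = 39.1 mcg/mL·h

Trapezoidal AUC_0→5:
  [0→3]: (0.00+11.90)/2 × 3 = 17.85
  [3→4.5]: (11.90+9.98)/2 × 1.5 = 16.41
  [4.5→5]: (9.98+9.19)/2 × 0.5 = 4.7925
  Sum = 39.0525 mcg/mL·h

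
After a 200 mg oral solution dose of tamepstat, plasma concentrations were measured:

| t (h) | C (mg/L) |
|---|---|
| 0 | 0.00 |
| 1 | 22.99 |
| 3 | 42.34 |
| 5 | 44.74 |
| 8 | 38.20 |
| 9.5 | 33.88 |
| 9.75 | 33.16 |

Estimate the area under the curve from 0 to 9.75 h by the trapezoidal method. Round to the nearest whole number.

Trapezoidal AUC_0→9.75:
  [0→1]: (0.00+22.99)/2 × 1 = 11.495
  [1→3]: (22.99+42.34)/2 × 2 = 65.33
  [3→5]: (42.34+44.74)/2 × 2 = 87.08
  [5→8]: (44.74+38.20)/2 × 3 = 124.41
  [8→9.5]: (38.20+33.88)/2 × 1.5 = 54.06
  [9.5→9.75]: (33.88+33.16)/2 × 0.25 = 8.38
  Sum = 350.755 mg/L·h

AUC = 351 mg/L·h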